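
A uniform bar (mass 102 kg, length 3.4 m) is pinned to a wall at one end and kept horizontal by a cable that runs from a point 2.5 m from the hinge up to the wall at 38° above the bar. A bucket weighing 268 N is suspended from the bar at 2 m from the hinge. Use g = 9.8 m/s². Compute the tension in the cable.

Take torques about the hinge: T sin 38° · 2.5 = 102×9.8×1.7 + 268×2 = 2235.3 N·m.
So T = 2235.3 / (0.6157 × 2.5) = 1452.3 N.

T ≈ 1450 N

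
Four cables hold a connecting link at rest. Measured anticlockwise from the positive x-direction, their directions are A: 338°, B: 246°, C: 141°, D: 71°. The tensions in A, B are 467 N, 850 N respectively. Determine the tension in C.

T_C ≈ 417 N

Resolve: ΣF_x = 467 cos 338° + 850 cos 246° + T_C cos 141° + T_D cos 71° = 0.
        ΣF_y = 467 sin 338° + 850 sin 246° + T_C sin 141° + T_D sin 71° = 0.
The known terms sum to (87.27, -951.5) N, so -0.7771 T_C + 0.3256 T_D = -87.27 and 0.6293 T_C + 0.9455 T_D = 951.5.
Solving simultaneously: T_C = 417.5 N, T_D = 728.4 N.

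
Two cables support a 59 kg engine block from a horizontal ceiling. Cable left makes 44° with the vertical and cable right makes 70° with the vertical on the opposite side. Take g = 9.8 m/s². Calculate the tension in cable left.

T_left ≈ 595 N

Angles from the horizontal: cable left is 90° − 44° = 46°, cable right is 90° − 70° = 20°.
Weight W = 59 × 9.8 = 578.2 N acts straight down.
Horizontal: T_left cos 46° = T_right cos 20°  →  T_right = 0.7392 T_left.
Vertical: T_left sin 46° + T_right sin 20° = 578.2.
Substituting the horizontal relation into the vertical equation gives 0.9722 T_left = 578.2, so T_left = 594.7 N.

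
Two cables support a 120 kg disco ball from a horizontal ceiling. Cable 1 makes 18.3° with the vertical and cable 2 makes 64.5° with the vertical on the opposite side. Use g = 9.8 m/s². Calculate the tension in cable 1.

T_1 ≈ 1070 N

Angles from the horizontal: cable 1 is 90° − 18.3° = 71.7°, cable 2 is 90° − 64.5° = 25.5°.
Weight W = 120 × 9.8 = 1176 N acts straight down.
Horizontal: T_1 cos 71.7° = T_2 cos 25.5°  →  T_2 = 0.3479 T_1.
Vertical: T_1 sin 71.7° + T_2 sin 25.5° = 1176.
Substituting the horizontal relation into the vertical equation gives 1.099 T_1 = 1176, so T_1 = 1070 N.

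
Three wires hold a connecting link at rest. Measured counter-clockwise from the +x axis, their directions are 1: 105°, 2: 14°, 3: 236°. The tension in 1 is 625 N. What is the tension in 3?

Resolve: ΣF_x = 625 cos 105° + T_2 cos 14° + T_3 cos 236° = 0.
        ΣF_y = 625 sin 105° + T_2 sin 14° + T_3 sin 236° = 0.
The known terms sum to (-161.8, 603.7) N, so 0.9703 T_2 − 0.5592 T_3 = 161.8 and 0.2419 T_2 − 0.8290 T_3 = -603.7.
Solving simultaneously: T_2 = 704.9 N, T_3 = 933.9 N.

T_3 ≈ 934 N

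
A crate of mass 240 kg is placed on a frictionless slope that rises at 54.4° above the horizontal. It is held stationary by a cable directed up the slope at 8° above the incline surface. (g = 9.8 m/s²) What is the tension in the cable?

Take axes along and perpendicular to the incline. Weight components: W sin 54.4° = 1912 N down-slope, W cos 54.4° = 1369 N into the surface.
Along incline: T cos 8° = W sin 54.4° → T = 1931 N.
Perpendicular: N = W cos 54.4° − T sin 8° = 1100 N.

T ≈ 1930 N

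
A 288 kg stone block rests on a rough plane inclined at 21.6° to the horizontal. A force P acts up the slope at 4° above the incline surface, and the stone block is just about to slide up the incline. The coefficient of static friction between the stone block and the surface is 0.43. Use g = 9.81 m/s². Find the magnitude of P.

P ≈ 2110 N

On the verge of sliding up the incline, friction equals μN and acts down the slope.
Perpendicular: N + P sin 4° = W cos 21.6° = 2627 N.
Along incline: P cos 4° = W sin 21.6° + μN  with W sin 21.6° = 1040 N.
Solving the pair for P and N: P = 2111 N, N = 2480 N (and f = μN = 1066 N).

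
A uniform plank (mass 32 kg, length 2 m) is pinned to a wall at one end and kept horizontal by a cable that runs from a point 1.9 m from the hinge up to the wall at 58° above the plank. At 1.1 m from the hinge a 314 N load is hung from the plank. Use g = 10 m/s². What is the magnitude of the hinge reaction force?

Take torques about the hinge: T sin 58° · 1.9 = 32×10×1 + 314×1.1 = 665.4 N·m.
So T = 665.4 / (0.8480 × 1.9) = 412.96 N.
ΣF_x = 0: H_x = T cos 58° = 218.84 N.
ΣF_y = 0: H_y = (32×10 + 314) − T sin 58° = 634 − 350.21 = 283.79 N.
|H| = √(H_x² + H_y²) = √((218.84)² + (283.79)²) = 358.37 N.

|H| ≈ 358 N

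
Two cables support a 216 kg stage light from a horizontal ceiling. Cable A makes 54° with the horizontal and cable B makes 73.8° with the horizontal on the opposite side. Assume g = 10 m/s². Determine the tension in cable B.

Weight W = 216 × 10 = 2160 N acts straight down.
Horizontal: T_A cos 54° = T_B cos 73.8°  →  T_A = 0.4746 T_B.
Vertical: T_A sin 54° + T_B sin 73.8° = 2160.
Substituting the horizontal relation into the vertical equation gives 1.344 T_B = 2160, so T_B = 1607 N.

T_B ≈ 1610 N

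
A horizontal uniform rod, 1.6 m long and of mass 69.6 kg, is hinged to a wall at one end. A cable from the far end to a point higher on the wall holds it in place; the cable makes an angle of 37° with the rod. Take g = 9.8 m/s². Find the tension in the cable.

T ≈ 567 N

Take torques about the hinge: T sin 37° · 1.6 = 69.6×9.8×0.8 = 545.66 N·m.
So T = 545.66 / (0.6018 × 1.6) = 566.69 N.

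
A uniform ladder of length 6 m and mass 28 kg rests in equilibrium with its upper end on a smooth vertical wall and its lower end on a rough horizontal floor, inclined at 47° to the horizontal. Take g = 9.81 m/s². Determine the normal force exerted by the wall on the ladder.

N_wall ≈ 128 N

Torques about the foot: N_wall · 6 sin 47° = 28×9.81×3 cos 47° → N_wall = 128.07 N.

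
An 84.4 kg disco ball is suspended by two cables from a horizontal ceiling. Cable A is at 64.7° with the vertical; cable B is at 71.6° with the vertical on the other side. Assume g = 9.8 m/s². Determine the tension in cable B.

T_B ≈ 1080 N

Angles from the horizontal: cable A is 90° − 64.7° = 25.3°, cable B is 90° − 71.6° = 18.4°.
Weight W = 84.4 × 9.8 = 827.1 N acts straight down.
Horizontal: T_A cos 25.3° = T_B cos 18.4°  →  T_A = 1.05 T_B.
Vertical: T_A sin 25.3° + T_B sin 18.4° = 827.1.
Substituting the horizontal relation into the vertical equation gives 0.7642 T_B = 827.1, so T_B = 1082 N.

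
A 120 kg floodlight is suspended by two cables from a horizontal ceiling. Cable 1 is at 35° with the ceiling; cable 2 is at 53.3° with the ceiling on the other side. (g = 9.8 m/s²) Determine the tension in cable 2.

Weight W = 120 × 9.8 = 1176 N acts straight down.
Horizontal: T_1 cos 35° = T_2 cos 53.3°  →  T_1 = 0.7296 T_2.
Vertical: T_1 sin 35° + T_2 sin 53.3° = 1176.
Substituting the horizontal relation into the vertical equation gives 1.22 T_2 = 1176, so T_2 = 963.7 N.

T_2 ≈ 964 N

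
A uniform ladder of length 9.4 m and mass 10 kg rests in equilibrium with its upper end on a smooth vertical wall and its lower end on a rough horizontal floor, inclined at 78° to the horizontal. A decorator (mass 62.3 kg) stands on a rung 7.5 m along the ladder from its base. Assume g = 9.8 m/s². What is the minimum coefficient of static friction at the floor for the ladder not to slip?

ΣF_y = 0: N_floor = 10×9.8 + 62.3×9.8 = 708.54 N.
Torques about the foot: N_wall · 9.4 sin 78° = 10×9.8×4.7 cos 78° + 62.3×9.8×7.5 cos 78° → N_wall = 113.96 N.
ΣF_x = 0: f_floor = N_wall = 113.96 N.
μ_min = f_floor / N_floor = 113.96 / 708.54 = 0.1608.

μ_min ≈ 0.161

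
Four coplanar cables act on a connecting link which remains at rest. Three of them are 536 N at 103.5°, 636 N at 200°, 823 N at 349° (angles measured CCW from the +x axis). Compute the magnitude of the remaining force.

F ≈ 170 N

Sum the known components: ΣF_x = 85.11 N, ΣF_y = 146.6 N.
For equilibrium the remaining force must supply (−ΣF_x, −ΣF_y) = (-85.11, -146.6) N.
Magnitude = √((-85.11)² + (-146.6)²) = 169.5 N; direction = atan2(-146.6, -85.11) = 239.9°.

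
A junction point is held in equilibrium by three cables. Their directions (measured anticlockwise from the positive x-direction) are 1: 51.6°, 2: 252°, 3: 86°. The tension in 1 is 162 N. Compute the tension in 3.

T_3 ≈ 233 N

Resolve: ΣF_x = 162 cos 51.6° + T_2 cos 252° + T_3 cos 86° = 0.
        ΣF_y = 162 sin 51.6° + T_2 sin 252° + T_3 sin 86° = 0.
The known terms sum to (100.6, 127) N, so -0.3090 T_2 + 0.0698 T_3 = -100.6 and -0.9511 T_2 + 0.9976 T_3 = -127.
Solving simultaneously: T_2 = 378.3 N, T_3 = 233.4 N.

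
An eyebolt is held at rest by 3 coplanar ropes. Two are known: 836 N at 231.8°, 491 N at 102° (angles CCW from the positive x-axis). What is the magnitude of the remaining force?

F ≈ 644 N

Sum the known components: ΣF_x = -619.1 N, ΣF_y = -176.7 N.
For equilibrium the remaining force must supply (−ΣF_x, −ΣF_y) = (619.1, 176.7) N.
Magnitude = √((619.1)² + (176.7)²) = 643.8 N; direction = atan2(176.7, 619.1) = 15.9°.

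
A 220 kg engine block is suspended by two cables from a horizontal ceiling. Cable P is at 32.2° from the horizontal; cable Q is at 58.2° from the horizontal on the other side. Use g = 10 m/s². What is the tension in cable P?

Weight W = 220 × 10 = 2200 N acts straight down.
Horizontal: T_P cos 32.2° = T_Q cos 58.2°  →  T_Q = 1.606 T_P.
Vertical: T_P sin 32.2° + T_Q sin 58.2° = 2200.
Substituting the horizontal relation into the vertical equation gives 1.898 T_P = 2200, so T_P = 1159 N.

T_P ≈ 1160 N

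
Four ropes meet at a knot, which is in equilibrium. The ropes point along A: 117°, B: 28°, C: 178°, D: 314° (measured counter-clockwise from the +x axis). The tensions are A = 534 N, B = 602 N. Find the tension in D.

T_D ≈ 1110 N

Resolve: ΣF_x = 534 cos 117° + 602 cos 28° + T_C cos 178° + T_D cos 314° = 0.
        ΣF_y = 534 sin 117° + 602 sin 28° + T_C sin 178° + T_D sin 314° = 0.
The known terms sum to (289.1, 758.4) N, so -0.9994 T_C + 0.6947 T_D = -289.1 and 0.0349 T_C − 0.7193 T_D = -758.4.
Solving simultaneously: T_C = 1058 N, T_D = 1106 N.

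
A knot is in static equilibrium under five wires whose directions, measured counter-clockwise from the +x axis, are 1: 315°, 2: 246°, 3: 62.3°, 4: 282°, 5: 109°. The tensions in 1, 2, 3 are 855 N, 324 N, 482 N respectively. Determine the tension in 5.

Resolve: ΣF_x = 855 cos 315° + 324 cos 246° + 482 cos 62.3° + T_4 cos 282° + T_5 cos 109° = 0.
        ΣF_y = 855 sin 315° + 324 sin 246° + 482 sin 62.3° + T_4 sin 282° + T_5 sin 109° = 0.
The known terms sum to (696.8, -473.8) N, so 0.2079 T_4 − 0.3256 T_5 = -696.8 and -0.9781 T_4 + 0.9455 T_5 = 473.8.
Solving simultaneously: T_4 = 4141 N, T_5 = 4785 N.

T_5 ≈ 4780 N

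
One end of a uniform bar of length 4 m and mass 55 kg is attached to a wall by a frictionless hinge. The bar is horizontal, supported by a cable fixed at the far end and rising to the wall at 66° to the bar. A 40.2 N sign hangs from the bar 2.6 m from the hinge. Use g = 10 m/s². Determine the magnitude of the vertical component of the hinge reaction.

|H_y| ≈ 289 N

Take torques about the hinge: T sin 66° · 4 = 55×10×2 + 40.2×2.6 = 1204.5 N·m.
So T = 1204.5 / (0.9135 × 4) = 329.63 N.
ΣF_y = 0: H_y = (55×10 + 40.2) − T sin 66° = 590.2 − 301.13 = 289.07 N.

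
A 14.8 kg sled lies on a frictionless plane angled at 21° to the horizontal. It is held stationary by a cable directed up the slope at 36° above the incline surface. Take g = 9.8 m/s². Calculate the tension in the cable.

Take axes along and perpendicular to the incline. Weight components: W sin 21° = 51.98 N down-slope, W cos 21° = 135.4 N into the surface.
Along incline: T cos 36° = W sin 21° → T = 64.25 N.
Perpendicular: N = W cos 21° − T sin 36° = 97.64 N.

T ≈ 64.2 N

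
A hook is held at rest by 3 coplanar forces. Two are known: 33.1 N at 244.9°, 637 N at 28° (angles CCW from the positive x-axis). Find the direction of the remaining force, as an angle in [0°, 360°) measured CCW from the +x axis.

θ ≈ 206°

Sum the known components: ΣF_x = 548.4 N, ΣF_y = 269.1 N.
For equilibrium the remaining force must supply (−ΣF_x, −ΣF_y) = (-548.4, -269.1) N.
Magnitude = √((-548.4)² + (-269.1)²) = 610.9 N; direction = atan2(-269.1, -548.4) = 206.1°.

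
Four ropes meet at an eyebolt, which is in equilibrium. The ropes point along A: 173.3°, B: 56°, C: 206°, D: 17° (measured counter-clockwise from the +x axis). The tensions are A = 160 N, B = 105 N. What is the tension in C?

Resolve: ΣF_x = 160 cos 173.3° + 105 cos 56° + T_C cos 206° + T_D cos 17° = 0.
        ΣF_y = 160 sin 173.3° + 105 sin 56° + T_C sin 206° + T_D sin 17° = 0.
The known terms sum to (-100.2, 105.7) N, so -0.8988 T_C + 0.9563 T_D = 100.2 and -0.4384 T_C + 0.2924 T_D = -105.7.
Solving simultaneously: T_C = 833.5 N, T_D = 888.2 N.

T_C ≈ 834 N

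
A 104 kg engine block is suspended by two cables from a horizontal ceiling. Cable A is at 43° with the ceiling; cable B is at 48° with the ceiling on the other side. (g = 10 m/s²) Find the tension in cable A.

Weight W = 104 × 10 = 1040 N acts straight down.
Horizontal: T_A cos 43° = T_B cos 48°  →  T_B = 1.093 T_A.
Vertical: T_A sin 43° + T_B sin 48° = 1040.
Substituting the horizontal relation into the vertical equation gives 1.494 T_A = 1040, so T_A = 696 N.

T_A ≈ 696 N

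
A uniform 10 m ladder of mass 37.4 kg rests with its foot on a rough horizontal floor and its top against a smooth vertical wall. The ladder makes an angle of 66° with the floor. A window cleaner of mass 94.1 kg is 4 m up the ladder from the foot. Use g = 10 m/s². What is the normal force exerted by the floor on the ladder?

ΣF_y = 0: N_floor = 37.4×10 + 94.1×10 = 1315 N.

N_floor ≈ 1320 N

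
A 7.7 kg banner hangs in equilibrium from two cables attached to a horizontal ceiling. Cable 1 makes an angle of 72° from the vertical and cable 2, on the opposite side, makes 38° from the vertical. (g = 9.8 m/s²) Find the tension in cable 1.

Angles from the horizontal: cable 1 is 90° − 72° = 18°, cable 2 is 90° − 38° = 52°.
Weight W = 7.7 × 9.8 = 75.46 N acts straight down.
Horizontal: T_1 cos 18° = T_2 cos 52°  →  T_2 = 1.545 T_1.
Vertical: T_1 sin 18° + T_2 sin 52° = 75.46.
Substituting the horizontal relation into the vertical equation gives 1.526 T_1 = 75.46, so T_1 = 49.44 N.

T_1 ≈ 49.4 N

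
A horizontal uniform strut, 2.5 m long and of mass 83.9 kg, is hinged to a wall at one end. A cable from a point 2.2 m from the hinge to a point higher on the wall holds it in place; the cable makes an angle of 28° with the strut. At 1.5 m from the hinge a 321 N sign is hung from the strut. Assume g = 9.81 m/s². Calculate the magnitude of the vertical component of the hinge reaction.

Take torques about the hinge: T sin 28° · 2.2 = 83.9×9.81×1.25 + 321×1.5 = 1510.3 N·m.
So T = 1510.3 / (0.4695 × 2.2) = 1462.3 N.
ΣF_y = 0: H_y = (83.9×9.81 + 321) − T sin 28° = 1144.1 − 686.51 = 457.55 N.

|H_y| ≈ 458 N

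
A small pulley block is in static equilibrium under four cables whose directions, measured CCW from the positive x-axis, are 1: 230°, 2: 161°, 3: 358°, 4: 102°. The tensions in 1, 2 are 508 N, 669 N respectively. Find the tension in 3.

T_3 ≈ 1000 N

Resolve: ΣF_x = 508 cos 230° + 669 cos 161° + T_3 cos 358° + T_4 cos 102° = 0.
        ΣF_y = 508 sin 230° + 669 sin 161° + T_3 sin 358° + T_4 sin 102° = 0.
The known terms sum to (-959.1, -171.3) N, so 0.9994 T_3 − 0.2079 T_4 = 959.1 and -0.0349 T_3 + 0.9781 T_4 = 171.3.
Solving simultaneously: T_3 = 1004 N, T_4 = 211 N.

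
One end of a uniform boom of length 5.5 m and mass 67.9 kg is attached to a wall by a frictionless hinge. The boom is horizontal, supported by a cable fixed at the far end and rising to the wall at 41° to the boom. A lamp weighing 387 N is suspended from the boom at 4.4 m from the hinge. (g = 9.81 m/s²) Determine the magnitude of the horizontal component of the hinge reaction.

H_x ≈ 739 N

Take torques about the hinge: T sin 41° · 5.5 = 67.9×9.81×2.75 + 387×4.4 = 3534.6 N·m.
So T = 3534.6 / (0.6561 × 5.5) = 979.56 N.
ΣF_x = 0: H_x = T cos 41° = 739.28 N.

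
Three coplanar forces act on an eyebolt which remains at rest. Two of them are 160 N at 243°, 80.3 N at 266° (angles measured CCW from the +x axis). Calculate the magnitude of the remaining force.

Sum the known components: ΣF_x = -78.24 N, ΣF_y = -222.7 N.
For equilibrium the remaining force must supply (−ΣF_x, −ΣF_y) = (78.24, 222.7) N.
Magnitude = √((78.24)² + (222.7)²) = 236 N; direction = atan2(222.7, 78.24) = 70.6°.

F ≈ 236 N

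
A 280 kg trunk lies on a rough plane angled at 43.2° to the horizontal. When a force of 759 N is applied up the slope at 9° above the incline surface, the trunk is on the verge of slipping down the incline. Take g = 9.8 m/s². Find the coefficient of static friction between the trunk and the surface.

μ ≈ 0.600

On the verge of sliding down the incline, friction is at its maximum μN and acts up the slope.
Perpendicular to incline: N = W cos 43.2° − P sin 9° = 2000 − 118.7 = 1882 N.
Along incline: P cos 9° + μN = W sin 43.2° → μ = (W sin 43.2° − P cos 9°) / N = 0.5999.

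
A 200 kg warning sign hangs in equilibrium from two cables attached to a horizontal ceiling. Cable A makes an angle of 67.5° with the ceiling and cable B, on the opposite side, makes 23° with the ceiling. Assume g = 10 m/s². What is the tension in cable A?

T_A ≈ 1840 N

Weight W = 200 × 10 = 2000 N acts straight down.
Horizontal: T_A cos 67.5° = T_B cos 23°  →  T_B = 0.4157 T_A.
Vertical: T_A sin 67.5° + T_B sin 23° = 2000.
Substituting the horizontal relation into the vertical equation gives 1.086 T_A = 2000, so T_A = 1841 N.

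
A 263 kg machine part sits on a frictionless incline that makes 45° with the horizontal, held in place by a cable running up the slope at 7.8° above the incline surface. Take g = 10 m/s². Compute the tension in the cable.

T ≈ 1880 N

Take axes along and perpendicular to the incline. Weight components: W sin 45° = 1860 N down-slope, W cos 45° = 1860 N into the surface.
Along incline: T cos 7.8° = W sin 45° → T = 1877 N.
Perpendicular: N = W cos 45° − T sin 7.8° = 1605 N.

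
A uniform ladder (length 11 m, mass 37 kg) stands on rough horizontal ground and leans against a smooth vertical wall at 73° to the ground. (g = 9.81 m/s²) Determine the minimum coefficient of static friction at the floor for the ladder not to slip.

μ_min ≈ 0.153

ΣF_y = 0: N_floor = 37×9.81 = 362.97 N.
Torques about the foot: N_wall · 11 sin 73° = 37×9.81×5.5 cos 73° → N_wall = 55.486 N.
ΣF_x = 0: f_floor = N_wall = 55.486 N.
μ_min = f_floor / N_floor = 55.486 / 362.97 = 0.1529.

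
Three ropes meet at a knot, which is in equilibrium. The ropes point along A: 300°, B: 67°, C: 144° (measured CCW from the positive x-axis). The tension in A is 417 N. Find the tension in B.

Resolve: ΣF_x = 417 cos 300° + T_B cos 67° + T_C cos 144° = 0.
        ΣF_y = 417 sin 300° + T_B sin 67° + T_C sin 144° = 0.
The known terms sum to (208.5, -361.1) N, so 0.3907 T_B − 0.8090 T_C = -208.5 and 0.9205 T_B + 0.5878 T_C = 361.1.
Solving simultaneously: T_B = 174.1 N, T_C = 341.8 N.

T_B ≈ 174 N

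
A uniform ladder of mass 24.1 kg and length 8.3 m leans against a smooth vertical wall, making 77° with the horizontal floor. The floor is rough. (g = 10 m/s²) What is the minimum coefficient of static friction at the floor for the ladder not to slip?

μ_min ≈ 0.115

ΣF_y = 0: N_floor = 24.1×10 = 241 N.
Torques about the foot: N_wall · 8.3 sin 77° = 24.1×10×4.15 cos 77° → N_wall = 27.82 N.
ΣF_x = 0: f_floor = N_wall = 27.82 N.
μ_min = f_floor / N_floor = 27.82 / 241 = 0.1154.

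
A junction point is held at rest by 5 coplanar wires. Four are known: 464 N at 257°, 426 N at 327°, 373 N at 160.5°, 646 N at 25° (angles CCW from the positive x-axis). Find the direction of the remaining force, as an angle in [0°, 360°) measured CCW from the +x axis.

Sum the known components: ΣF_x = 486.8 N, ΣF_y = -286.6 N.
For equilibrium the remaining force must supply (−ΣF_x, −ΣF_y) = (-486.8, 286.6) N.
Magnitude = √((-486.8)² + (286.6)²) = 564.9 N; direction = atan2(286.6, -486.8) = 149.5°.

θ ≈ 150°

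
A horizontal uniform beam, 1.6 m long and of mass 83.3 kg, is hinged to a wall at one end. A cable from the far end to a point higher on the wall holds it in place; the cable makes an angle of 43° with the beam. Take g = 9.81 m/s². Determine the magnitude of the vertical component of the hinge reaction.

Take torques about the hinge: T sin 43° · 1.6 = 83.3×9.81×0.8 = 653.74 N·m.
So T = 653.74 / (0.6820 × 1.6) = 599.1 N.
ΣF_y = 0: H_y = (83.3×9.81) − T sin 43° = 817.17 − 408.59 = 408.59 N.

|H_y| ≈ 409 N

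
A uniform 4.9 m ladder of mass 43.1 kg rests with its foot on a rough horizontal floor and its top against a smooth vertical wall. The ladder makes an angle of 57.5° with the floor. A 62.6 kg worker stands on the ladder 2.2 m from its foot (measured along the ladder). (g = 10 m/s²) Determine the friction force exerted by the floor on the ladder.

Torques about the foot: N_wall · 4.9 sin 57.5° = 43.1×10×2.45 cos 57.5° + 62.6×10×2.2 cos 57.5° → N_wall = 316.34 N.
ΣF_x = 0: f_floor = N_wall = 316.34 N.

f ≈ 316 N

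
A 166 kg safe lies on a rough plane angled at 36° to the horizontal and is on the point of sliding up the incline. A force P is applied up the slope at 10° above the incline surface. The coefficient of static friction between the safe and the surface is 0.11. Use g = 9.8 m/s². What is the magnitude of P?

On the verge of sliding up the incline, friction equals μN and acts down the slope.
Perpendicular: N + P sin 10° = W cos 36° = 1316 N.
Along incline: P cos 10° = W sin 36° + μN  with W sin 36° = 956.2 N.
Solving the pair for P and N: P = 1097 N, N = 1126 N (and f = μN = 123.8 N).

P ≈ 1100 N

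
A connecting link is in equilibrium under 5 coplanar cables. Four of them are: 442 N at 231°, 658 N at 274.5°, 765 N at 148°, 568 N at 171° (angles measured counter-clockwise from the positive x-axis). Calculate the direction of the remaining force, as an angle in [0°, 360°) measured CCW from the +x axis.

θ ≈ 19.4°

Sum the known components: ΣF_x = -1436 N, ΣF_y = -505.2 N.
For equilibrium the remaining force must supply (−ΣF_x, −ΣF_y) = (1436, 505.2) N.
Magnitude = √((1436)² + (505.2)²) = 1523 N; direction = atan2(505.2, 1436) = 19.4°.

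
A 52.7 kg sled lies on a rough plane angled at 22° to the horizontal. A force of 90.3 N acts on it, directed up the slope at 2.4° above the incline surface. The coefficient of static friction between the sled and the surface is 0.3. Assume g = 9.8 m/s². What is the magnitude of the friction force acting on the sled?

Axes along / perpendicular to the incline. W sin 22° = 193.5 N down-slope; W cos 22° = 478.9 N into the surface.
Perpendicular: N = W cos 22° − P sin 2.4° = 478.9 − 3.781 = 475.1 N.
Along incline: P cos 2.4° + f = W sin 22° (friction acts up-slope) → f = 193.5 − 90.22 = 103.2 N.
|f| = 103.2 N ≤ μN = 142.5 N, so the sled is indeed static.

f ≈ 103 N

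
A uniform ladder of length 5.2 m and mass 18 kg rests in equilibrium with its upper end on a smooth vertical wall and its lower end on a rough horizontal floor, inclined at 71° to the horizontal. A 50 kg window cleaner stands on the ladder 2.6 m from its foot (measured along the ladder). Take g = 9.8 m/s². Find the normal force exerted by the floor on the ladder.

N_floor ≈ 666 N

ΣF_y = 0: N_floor = 18×9.8 + 50×9.8 = 666.4 N.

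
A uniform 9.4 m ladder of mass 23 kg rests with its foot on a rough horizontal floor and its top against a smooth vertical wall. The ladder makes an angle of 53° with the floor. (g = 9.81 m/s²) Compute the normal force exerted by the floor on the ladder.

ΣF_y = 0: N_floor = 23×9.81 = 225.63 N.

N_floor ≈ 226 N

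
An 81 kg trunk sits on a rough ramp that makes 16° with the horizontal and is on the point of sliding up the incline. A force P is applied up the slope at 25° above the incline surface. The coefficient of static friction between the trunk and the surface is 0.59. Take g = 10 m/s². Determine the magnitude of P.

On the verge of sliding up the incline, friction equals μN and acts down the slope.
Perpendicular: N + P sin 25° = W cos 16° = 778.6 N.
Along incline: P cos 25° = W sin 16° + μN  with W sin 16° = 223.3 N.
Solving the pair for P and N: P = 590.7 N, N = 529 N (and f = μN = 312.1 N).

P ≈ 591 N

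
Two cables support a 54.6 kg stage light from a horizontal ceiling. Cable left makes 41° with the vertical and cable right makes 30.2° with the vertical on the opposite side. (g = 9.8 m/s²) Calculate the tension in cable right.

Angles from the horizontal: cable left is 90° − 41° = 49°, cable right is 90° − 30.2° = 59.8°.
Weight W = 54.6 × 9.8 = 535.1 N acts straight down.
Horizontal: T_left cos 49° = T_right cos 59.8°  →  T_left = 0.7667 T_right.
Vertical: T_left sin 49° + T_right sin 59.8° = 535.1.
Substituting the horizontal relation into the vertical equation gives 1.443 T_right = 535.1, so T_right = 370.8 N.

T_right ≈ 371 N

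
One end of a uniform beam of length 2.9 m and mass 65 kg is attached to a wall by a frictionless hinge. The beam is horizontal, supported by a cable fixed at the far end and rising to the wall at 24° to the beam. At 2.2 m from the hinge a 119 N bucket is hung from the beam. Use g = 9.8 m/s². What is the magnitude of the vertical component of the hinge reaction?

|H_y| ≈ 347 N

Take torques about the hinge: T sin 24° · 2.9 = 65×9.8×1.45 + 119×2.2 = 1185.5 N·m.
So T = 1185.5 / (0.4067 × 2.9) = 1005 N.
ΣF_y = 0: H_y = (65×9.8 + 119) − T sin 24° = 756 − 408.78 = 347.22 N.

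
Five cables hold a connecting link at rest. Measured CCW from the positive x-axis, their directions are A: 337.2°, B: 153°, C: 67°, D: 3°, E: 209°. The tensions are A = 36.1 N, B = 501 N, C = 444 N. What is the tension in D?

Resolve: ΣF_x = 36.1 cos 337.2° + 501 cos 153° + 444 cos 67° + T_D cos 3° + T_E cos 209° = 0.
        ΣF_y = 36.1 sin 337.2° + 501 sin 153° + 444 sin 67° + T_D sin 3° + T_E sin 209° = 0.
The known terms sum to (-239.6, 622.2) N, so 0.9986 T_D − 0.8746 T_E = 239.6 and 0.0523 T_D − 0.4848 T_E = -622.2.
Solving simultaneously: T_D = 1506 N, T_E = 1446 N.

T_D ≈ 1510 N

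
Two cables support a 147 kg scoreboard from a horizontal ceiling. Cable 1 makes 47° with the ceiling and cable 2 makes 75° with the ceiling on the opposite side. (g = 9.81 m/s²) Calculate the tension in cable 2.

T_2 ≈ 1160 N

Weight W = 147 × 9.81 = 1442 N acts straight down.
Horizontal: T_1 cos 47° = T_2 cos 75°  →  T_1 = 0.3795 T_2.
Vertical: T_1 sin 47° + T_2 sin 75° = 1442.
Substituting the horizontal relation into the vertical equation gives 1.243 T_2 = 1442, so T_2 = 1160 N.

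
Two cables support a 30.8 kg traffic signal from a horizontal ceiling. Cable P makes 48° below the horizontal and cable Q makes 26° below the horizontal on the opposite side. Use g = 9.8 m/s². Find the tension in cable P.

Weight W = 30.8 × 9.8 = 301.8 N acts straight down.
Horizontal: T_P cos 48° = T_Q cos 26°  →  T_Q = 0.7445 T_P.
Vertical: T_P sin 48° + T_Q sin 26° = 301.8.
Substituting the horizontal relation into the vertical equation gives 1.07 T_P = 301.8, so T_P = 282.2 N.

T_P ≈ 282 N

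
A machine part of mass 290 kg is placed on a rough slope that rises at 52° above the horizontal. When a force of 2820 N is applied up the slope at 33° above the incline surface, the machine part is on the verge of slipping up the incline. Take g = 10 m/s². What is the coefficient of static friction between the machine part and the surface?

On the verge of sliding up the incline, friction is at its maximum μN and acts down the slope.
Perpendicular to incline: N = W cos 52° − P sin 33° = 1785 − 1536 = 249.5 N.
Along incline: P cos 33° − μN = W sin 52° → μ = −(W sin 52° − P cos 33°) / N = 0.3199.

μ ≈ 0.320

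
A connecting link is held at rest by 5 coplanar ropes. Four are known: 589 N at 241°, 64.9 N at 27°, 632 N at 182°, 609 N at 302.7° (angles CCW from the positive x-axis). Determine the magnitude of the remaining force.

F ≈ 1150 N

Sum the known components: ΣF_x = -530.3 N, ΣF_y = -1020 N.
For equilibrium the remaining force must supply (−ΣF_x, −ΣF_y) = (530.3, 1020) N.
Magnitude = √((530.3)² + (1020)²) = 1150 N; direction = atan2(1020, 530.3) = 62.5°.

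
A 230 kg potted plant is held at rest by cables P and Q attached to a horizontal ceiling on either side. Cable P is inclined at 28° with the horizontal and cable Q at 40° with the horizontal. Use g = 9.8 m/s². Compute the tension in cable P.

T_P ≈ 1860 N

Weight W = 230 × 9.8 = 2254 N acts straight down.
Horizontal: T_P cos 28° = T_Q cos 40°  →  T_Q = 1.153 T_P.
Vertical: T_P sin 28° + T_Q sin 40° = 2254.
Substituting the horizontal relation into the vertical equation gives 1.21 T_P = 2254, so T_P = 1862 N.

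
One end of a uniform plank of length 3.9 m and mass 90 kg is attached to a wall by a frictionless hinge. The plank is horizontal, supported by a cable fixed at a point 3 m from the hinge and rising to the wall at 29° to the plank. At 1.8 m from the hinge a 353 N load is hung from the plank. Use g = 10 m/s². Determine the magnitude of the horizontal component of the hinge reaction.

H_x ≈ 1440 N

Take torques about the hinge: T sin 29° · 3 = 90×10×1.95 + 353×1.8 = 2390.4 N·m.
So T = 2390.4 / (0.4848 × 3) = 1643.5 N.
ΣF_x = 0: H_x = T cos 29° = 1437.5 N.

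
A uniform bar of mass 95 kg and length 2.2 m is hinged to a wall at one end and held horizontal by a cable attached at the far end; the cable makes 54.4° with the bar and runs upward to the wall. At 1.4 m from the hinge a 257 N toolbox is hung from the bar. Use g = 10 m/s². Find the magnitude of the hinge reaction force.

|H| ≈ 729 N

Take torques about the hinge: T sin 54.4° · 2.2 = 95×10×1.1 + 257×1.4 = 1404.8 N·m.
So T = 1404.8 / (0.8131 × 2.2) = 785.32 N.
ΣF_x = 0: H_x = T cos 54.4° = 457.15 N.
ΣF_y = 0: H_y = (95×10 + 257) − T sin 54.4° = 1207 − 638.55 = 568.45 N.
|H| = √(H_x² + H_y²) = √((457.15)² + (568.45)²) = 729.47 N.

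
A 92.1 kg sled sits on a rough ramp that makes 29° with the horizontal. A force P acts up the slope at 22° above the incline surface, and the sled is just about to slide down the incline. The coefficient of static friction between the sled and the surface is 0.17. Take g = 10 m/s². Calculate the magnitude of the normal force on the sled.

N ≈ 671 N

On the verge of sliding down the incline, friction equals μN and acts up the slope.
Perpendicular: N + P sin 22° = W cos 29° = 805.5 N.
Along incline: P cos 22° + μN = W sin 29° with W sin 29° = 446.5 N.
Solving the pair for P and N: P = 358.5 N, N = 671.2 N (and f = μN = 114.1 N).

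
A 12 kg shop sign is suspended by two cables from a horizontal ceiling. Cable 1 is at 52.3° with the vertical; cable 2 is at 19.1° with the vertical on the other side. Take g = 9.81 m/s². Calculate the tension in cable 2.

Angles from the horizontal: cable 1 is 90° − 52.3° = 37.7°, cable 2 is 90° − 19.1° = 70.9°.
Weight W = 12 × 9.81 = 117.7 N acts straight down.
Horizontal: T_1 cos 37.7° = T_2 cos 70.9°  →  T_1 = 0.4136 T_2.
Vertical: T_1 sin 37.7° + T_2 sin 70.9° = 117.7.
Substituting the horizontal relation into the vertical equation gives 1.198 T_2 = 117.7, so T_2 = 98.28 N.

T_2 ≈ 98.3 N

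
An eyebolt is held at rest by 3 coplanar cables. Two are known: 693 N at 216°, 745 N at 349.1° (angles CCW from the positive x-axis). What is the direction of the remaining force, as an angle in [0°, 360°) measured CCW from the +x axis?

Sum the known components: ΣF_x = 170.9 N, ΣF_y = -548.2 N.
For equilibrium the remaining force must supply (−ΣF_x, −ΣF_y) = (-170.9, 548.2) N.
Magnitude = √((-170.9)² + (548.2)²) = 574.2 N; direction = atan2(548.2, -170.9) = 107.3°.

θ ≈ 107°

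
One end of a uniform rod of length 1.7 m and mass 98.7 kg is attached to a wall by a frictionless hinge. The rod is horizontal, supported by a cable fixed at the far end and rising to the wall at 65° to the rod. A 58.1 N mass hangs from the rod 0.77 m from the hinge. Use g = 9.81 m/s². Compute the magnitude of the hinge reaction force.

|H| ≈ 568 N

Take torques about the hinge: T sin 65° · 1.7 = 98.7×9.81×0.85 + 58.1×0.77 = 867.75 N·m.
So T = 867.75 / (0.9063 × 1.7) = 563.21 N.
ΣF_x = 0: H_x = T cos 65° = 238.02 N.
ΣF_y = 0: H_y = (98.7×9.81 + 58.1) − T sin 65° = 1026.3 − 510.44 = 515.91 N.
|H| = √(H_x² + H_y²) = √((238.02)² + (515.91)²) = 568.17 N.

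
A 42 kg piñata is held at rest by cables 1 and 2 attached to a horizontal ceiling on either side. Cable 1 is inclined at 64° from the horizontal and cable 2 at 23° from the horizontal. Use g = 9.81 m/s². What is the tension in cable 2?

Weight W = 42 × 9.81 = 412 N acts straight down.
Horizontal: T_1 cos 64° = T_2 cos 23°  →  T_1 = 2.1 T_2.
Vertical: T_1 sin 64° + T_2 sin 23° = 412.
Substituting the horizontal relation into the vertical equation gives 2.278 T_2 = 412, so T_2 = 180.9 N.

T_2 ≈ 181 N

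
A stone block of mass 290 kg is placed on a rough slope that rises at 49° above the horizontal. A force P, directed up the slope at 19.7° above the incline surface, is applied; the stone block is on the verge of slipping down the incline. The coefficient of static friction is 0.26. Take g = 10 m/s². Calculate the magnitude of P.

P ≈ 1980 N

On the verge of sliding down the incline, friction equals μN and acts up the slope.
Perpendicular: N + P sin 19.7° = W cos 49° = 1903 N.
Along incline: P cos 19.7° + μN = W sin 49° with W sin 49° = 2189 N.
Solving the pair for P and N: P = 1984 N, N = 1234 N (and f = μN = 320.8 N).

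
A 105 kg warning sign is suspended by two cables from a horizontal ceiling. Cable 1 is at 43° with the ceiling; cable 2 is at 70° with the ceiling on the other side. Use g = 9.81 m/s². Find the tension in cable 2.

Weight W = 105 × 9.81 = 1030 N acts straight down.
Horizontal: T_1 cos 43° = T_2 cos 70°  →  T_1 = 0.4677 T_2.
Vertical: T_1 sin 43° + T_2 sin 70° = 1030.
Substituting the horizontal relation into the vertical equation gives 1.259 T_2 = 1030, so T_2 = 818.4 N.

T_2 ≈ 818 N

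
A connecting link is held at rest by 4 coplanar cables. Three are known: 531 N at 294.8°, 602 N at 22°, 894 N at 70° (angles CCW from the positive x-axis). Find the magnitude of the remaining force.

F ≈ 1230 N

Sum the known components: ΣF_x = 1087 N, ΣF_y = 583.6 N.
For equilibrium the remaining force must supply (−ΣF_x, −ΣF_y) = (-1087, -583.6) N.
Magnitude = √((-1087)² + (-583.6)²) = 1233 N; direction = atan2(-583.6, -1087) = 208.2°.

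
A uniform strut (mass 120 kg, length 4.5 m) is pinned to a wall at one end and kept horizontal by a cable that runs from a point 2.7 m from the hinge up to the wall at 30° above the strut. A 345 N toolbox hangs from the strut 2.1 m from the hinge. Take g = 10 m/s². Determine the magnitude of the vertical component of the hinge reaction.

Take torques about the hinge: T sin 30° · 2.7 = 120×10×2.25 + 345×2.1 = 3424.5 N·m.
So T = 3424.5 / (0.5000 × 2.7) = 2536.7 N.
ΣF_y = 0: H_y = (120×10 + 345) − T sin 30° = 1545 − 1268.3 = 276.67 N.

|H_y| ≈ 277 N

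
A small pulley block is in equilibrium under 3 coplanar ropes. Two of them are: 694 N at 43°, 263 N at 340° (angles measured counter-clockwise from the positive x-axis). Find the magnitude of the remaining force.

Sum the known components: ΣF_x = 754.7 N, ΣF_y = 383.4 N.
For equilibrium the remaining force must supply (−ΣF_x, −ΣF_y) = (-754.7, -383.4) N.
Magnitude = √((-754.7)² + (-383.4)²) = 846.5 N; direction = atan2(-383.4, -754.7) = 206.9°.

F ≈ 846 N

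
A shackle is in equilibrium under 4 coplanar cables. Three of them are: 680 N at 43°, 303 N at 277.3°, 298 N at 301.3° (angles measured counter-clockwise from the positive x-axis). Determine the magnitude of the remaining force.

Sum the known components: ΣF_x = 690.6 N, ΣF_y = -91.41 N.
For equilibrium the remaining force must supply (−ΣF_x, −ΣF_y) = (-690.6, 91.41) N.
Magnitude = √((-690.6)² + (91.41)²) = 696.7 N; direction = atan2(91.41, -690.6) = 172.5°.

F ≈ 697 N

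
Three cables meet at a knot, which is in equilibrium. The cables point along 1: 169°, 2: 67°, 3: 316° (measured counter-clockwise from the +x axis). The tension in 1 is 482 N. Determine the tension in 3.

T_3 ≈ 505 N

Resolve: ΣF_x = 482 cos 169° + T_2 cos 67° + T_3 cos 316° = 0.
        ΣF_y = 482 sin 169° + T_2 sin 67° + T_3 sin 316° = 0.
The known terms sum to (-473.1, 91.97) N, so 0.3907 T_2 + 0.7193 T_3 = 473.1 and 0.9205 T_2 − 0.6947 T_3 = -91.97.
Solving simultaneously: T_2 = 281.2 N, T_3 = 505 N.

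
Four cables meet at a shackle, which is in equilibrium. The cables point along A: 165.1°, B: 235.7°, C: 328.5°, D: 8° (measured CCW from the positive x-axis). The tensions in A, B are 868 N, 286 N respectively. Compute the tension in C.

T_C ≈ 198 N

Resolve: ΣF_x = 868 cos 165.1° + 286 cos 235.7° + T_C cos 328.5° + T_D cos 8° = 0.
        ΣF_y = 868 sin 165.1° + 286 sin 235.7° + T_C sin 328.5° + T_D sin 8° = 0.
The known terms sum to (-1000, -13.07) N, so 0.8526 T_C + 0.9903 T_D = 1000 and -0.5225 T_C + 0.1392 T_D = 13.07.
Solving simultaneously: T_C = 198.4 N, T_D = 838.9 N.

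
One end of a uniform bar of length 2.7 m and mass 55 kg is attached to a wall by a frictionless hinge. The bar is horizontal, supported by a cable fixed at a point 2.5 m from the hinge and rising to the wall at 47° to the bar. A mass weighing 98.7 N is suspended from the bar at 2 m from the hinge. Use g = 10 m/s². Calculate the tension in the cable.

T ≈ 514 N

Take torques about the hinge: T sin 47° · 2.5 = 55×10×1.35 + 98.7×2 = 939.9 N·m.
So T = 939.9 / (0.7314 × 2.5) = 514.06 N.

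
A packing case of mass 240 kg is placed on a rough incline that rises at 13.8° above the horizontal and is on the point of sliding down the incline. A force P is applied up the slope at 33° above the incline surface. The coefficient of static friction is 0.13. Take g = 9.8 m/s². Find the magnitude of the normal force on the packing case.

N ≈ 2100 N

On the verge of sliding down the incline, friction equals μN and acts up the slope.
Perpendicular: N + P sin 33° = W cos 13.8° = 2284 N.
Along incline: P cos 33° + μN = W sin 13.8° with W sin 13.8° = 561 N.
Solving the pair for P and N: P = 343.9 N, N = 2097 N (and f = μN = 272.6 N).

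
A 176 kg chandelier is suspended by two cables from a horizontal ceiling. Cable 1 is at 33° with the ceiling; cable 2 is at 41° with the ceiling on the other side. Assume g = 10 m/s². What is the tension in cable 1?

T_1 ≈ 1380 N

Weight W = 176 × 10 = 1760 N acts straight down.
Horizontal: T_1 cos 33° = T_2 cos 41°  →  T_2 = 1.111 T_1.
Vertical: T_1 sin 33° + T_2 sin 41° = 1760.
Substituting the horizontal relation into the vertical equation gives 1.274 T_1 = 1760, so T_1 = 1382 N.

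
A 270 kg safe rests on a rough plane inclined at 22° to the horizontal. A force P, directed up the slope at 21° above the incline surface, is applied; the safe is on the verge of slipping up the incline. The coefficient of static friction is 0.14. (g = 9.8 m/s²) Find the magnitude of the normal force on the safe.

On the verge of sliding up the incline, friction equals μN and acts down the slope.
Perpendicular: N + P sin 21° = W cos 22° = 2453 N.
Along incline: P cos 21° = W sin 22° + μN  with W sin 22° = 991.2 N.
Solving the pair for P and N: P = 1357 N, N = 1967 N (and f = μN = 275.4 N).

N ≈ 1970 N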